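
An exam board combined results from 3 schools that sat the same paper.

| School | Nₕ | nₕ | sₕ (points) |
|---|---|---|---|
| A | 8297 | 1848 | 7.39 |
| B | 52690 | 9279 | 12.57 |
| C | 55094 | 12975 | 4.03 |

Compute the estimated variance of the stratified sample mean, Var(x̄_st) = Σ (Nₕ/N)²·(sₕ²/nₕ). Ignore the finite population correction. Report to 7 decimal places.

0.0039413

N = 116081; Wₕ = Nₕ/N.
school A: (8297/116081)²·7.39²/1848 = 0.0001509756
school B: (52690/116081)²·12.57²/9279 = 0.0035083547
school C: (55094/116081)²·4.03²/12975 = 0.0002819610
Sum = 0.0039412913 → 0.0039413.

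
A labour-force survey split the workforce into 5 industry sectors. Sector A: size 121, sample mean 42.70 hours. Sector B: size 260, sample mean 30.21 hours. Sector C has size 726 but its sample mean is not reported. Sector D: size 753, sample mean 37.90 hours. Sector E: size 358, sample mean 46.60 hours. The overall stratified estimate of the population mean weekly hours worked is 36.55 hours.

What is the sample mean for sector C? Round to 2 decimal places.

31.44

Σ Nₕx̄ₕ = N·μ, so 726·x̄_C = 2218·36.55 − (121·42.70 + 260·30.21 + 753·37.90 + 358·46.60).
= 81067.9 − 58242.8 = 22825.1.
x̄_C = 22825.1 / 726 = 31.4395... → 31.44.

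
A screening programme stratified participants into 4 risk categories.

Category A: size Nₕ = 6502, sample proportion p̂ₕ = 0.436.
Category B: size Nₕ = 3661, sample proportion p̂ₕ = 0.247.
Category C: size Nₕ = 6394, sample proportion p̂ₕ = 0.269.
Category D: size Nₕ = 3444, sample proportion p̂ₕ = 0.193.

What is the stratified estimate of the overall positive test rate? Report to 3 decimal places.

0.306

Wₕ = Nₕ/N with N = 20001: 0.3251, 0.1830, 0.3197, 0.1722.
p̂_st = 0.3251·0.436 + 0.1830·0.247 + 0.3197·0.269 + 0.1722·0.193 ≈ 0.30618... → 0.306.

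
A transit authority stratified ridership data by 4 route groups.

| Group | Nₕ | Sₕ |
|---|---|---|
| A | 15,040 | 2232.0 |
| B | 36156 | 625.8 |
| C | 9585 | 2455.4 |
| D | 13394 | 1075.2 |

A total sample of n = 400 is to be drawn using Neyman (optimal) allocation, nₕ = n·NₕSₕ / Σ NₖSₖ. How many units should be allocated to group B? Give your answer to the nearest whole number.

Σ NₕSₕ = 15040·2232.0 + 36156·625.8 + 9585·2455.4 + 13394·1075.2 = 94131942.6.
Share for B: 22626424.8/94131942.6 = 0.24037.
n_B = 400 × 0.24037 = 96.148... → 96.

96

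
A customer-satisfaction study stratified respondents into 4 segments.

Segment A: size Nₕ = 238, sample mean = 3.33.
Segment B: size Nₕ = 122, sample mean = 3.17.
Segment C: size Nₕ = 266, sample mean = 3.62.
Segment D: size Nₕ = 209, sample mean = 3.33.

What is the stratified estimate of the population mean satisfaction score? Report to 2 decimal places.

3.40

N = 835; weights Wₕ = Nₕ/N = (0.2850, 0.1461, 0.3186, 0.2503).
x̄_st = Σ Wₕ·x̄ₕ = 0.2850·3.33 + 0.1461·3.17 + 0.3186·3.62 + 0.2503·3.33 ≈ 3.3990...
→ 3.40.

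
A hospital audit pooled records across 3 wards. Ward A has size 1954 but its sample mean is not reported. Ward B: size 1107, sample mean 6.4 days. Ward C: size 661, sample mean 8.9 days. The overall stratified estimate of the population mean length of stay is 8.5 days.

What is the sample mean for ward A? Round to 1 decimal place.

9.6

N = 1954 + 1107 + 661 = 3722.
Overall total = μ·N = 8.5·3722 = 31637.
Subtract the known strata: 1107·6.4 + 661·8.9 = 12967.7.
Remaining total for ward A: 31637 − 12967.7 = 18669.3.
Divide by its size: 18669.3 / 1954 = 9.554... → 9.6.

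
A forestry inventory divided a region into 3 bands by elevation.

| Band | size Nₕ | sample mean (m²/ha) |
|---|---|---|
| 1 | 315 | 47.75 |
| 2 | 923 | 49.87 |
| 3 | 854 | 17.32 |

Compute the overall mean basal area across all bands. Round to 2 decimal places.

N = 2092; weights Wₕ = Nₕ/N = (0.1506, 0.4412, 0.4082).
x̄_st = Σ Wₕ·x̄ₕ = 0.1506·47.75 + 0.4412·49.87 + 0.4082·17.32 ≈ 36.2632...
→ 36.26.

36.26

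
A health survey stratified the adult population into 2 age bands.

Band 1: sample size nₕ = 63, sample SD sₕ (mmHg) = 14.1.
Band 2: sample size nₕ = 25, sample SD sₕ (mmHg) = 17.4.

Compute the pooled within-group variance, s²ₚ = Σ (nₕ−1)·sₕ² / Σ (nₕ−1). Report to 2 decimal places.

227.82

1: (63−1)·14.1² = 62·198.81 = 12326.22
2: (25−1)·17.4² = 24·302.76 = 7266.24
Numerator = 19592.46; denominator = Σ(nₕ−1) = 86.
s²ₚ = 19592.46/86 = 227.8193... → 227.82.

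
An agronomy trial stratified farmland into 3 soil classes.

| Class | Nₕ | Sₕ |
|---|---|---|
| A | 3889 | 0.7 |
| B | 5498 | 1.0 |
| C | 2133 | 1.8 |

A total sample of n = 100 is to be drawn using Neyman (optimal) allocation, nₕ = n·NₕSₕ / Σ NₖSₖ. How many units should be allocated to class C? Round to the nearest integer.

A: NₕSₕ = 3889·0.7 = 2722.3
B: NₕSₕ = 5498·1.0 = 5498
C: NₕSₕ = 2133·1.8 = 3839.4
Σ NₕSₕ = 12059.7.
n_C = 100·3839.4/12059.7 = 31.837... → 32.

32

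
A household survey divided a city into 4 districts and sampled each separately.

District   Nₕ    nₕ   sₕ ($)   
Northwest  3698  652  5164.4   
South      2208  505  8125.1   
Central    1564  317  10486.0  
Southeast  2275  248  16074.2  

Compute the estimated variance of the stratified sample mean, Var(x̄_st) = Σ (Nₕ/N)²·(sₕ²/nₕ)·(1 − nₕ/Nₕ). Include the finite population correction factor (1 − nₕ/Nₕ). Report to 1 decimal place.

67743.5

N = 9745; Wₕ = Nₕ/N.
district Northwest: (3698/9745)²·5164.4²/652·(1 − 652/3698) = 4852.0500
district South: (2208/9745)²·8125.1²/505·(1 − 505/2208) = 5176.2600
district Central: (1564/9745)²·10486.0²/317·(1 − 317/1564) = 7123.6071
district Southeast: (2275/9745)²·16074.2²/248·(1 − 248/2275) = 50591.6120
Sum = 67743.5291 → 67743.5.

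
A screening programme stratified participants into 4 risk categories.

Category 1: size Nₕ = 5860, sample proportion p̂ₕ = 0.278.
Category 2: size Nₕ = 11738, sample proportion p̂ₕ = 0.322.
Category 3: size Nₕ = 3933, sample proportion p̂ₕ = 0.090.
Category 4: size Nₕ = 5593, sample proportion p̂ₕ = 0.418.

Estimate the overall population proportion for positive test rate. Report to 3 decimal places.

0.299

Wₕ = Nₕ/N with N = 27124: 0.2160, 0.4328, 0.1450, 0.2062.
p̂_st = 0.2160·0.278 + 0.4328·0.322 + 0.1450·0.090 + 0.2062·0.418 ≈ 0.29865... → 0.299.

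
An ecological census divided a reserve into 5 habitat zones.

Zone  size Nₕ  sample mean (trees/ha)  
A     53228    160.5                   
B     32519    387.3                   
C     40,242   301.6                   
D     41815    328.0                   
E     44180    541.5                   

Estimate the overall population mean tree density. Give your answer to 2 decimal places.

x̄_st = (Σ Nₕx̄ₕ) / (Σ Nₕ) = (53228·160.5 + 32519·387.3 + 40242·301.6 + 41815·328.0 + 44180·541.5) / 211984
= 70913479.9 / 211984 = 334.5228... → 334.52.

334.52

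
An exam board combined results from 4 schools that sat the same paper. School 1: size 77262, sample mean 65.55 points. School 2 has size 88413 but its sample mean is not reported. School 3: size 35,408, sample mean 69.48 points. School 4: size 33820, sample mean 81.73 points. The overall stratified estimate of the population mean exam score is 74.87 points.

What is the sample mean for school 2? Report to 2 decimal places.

82.55

N = 77262 + 88413 + 35408 + 33820 = 234903.
Overall total = μ·N = 74.87·234903 = 17587187.61.
Subtract the known strata: 77262·65.55 + 35408·69.48 + 33820·81.73 = 10288780.54.
Remaining total for school 2: 17587187.61 − 10288780.54 = 7298407.07.
Divide by its size: 7298407.07 / 88413 = 82.5490... → 82.55.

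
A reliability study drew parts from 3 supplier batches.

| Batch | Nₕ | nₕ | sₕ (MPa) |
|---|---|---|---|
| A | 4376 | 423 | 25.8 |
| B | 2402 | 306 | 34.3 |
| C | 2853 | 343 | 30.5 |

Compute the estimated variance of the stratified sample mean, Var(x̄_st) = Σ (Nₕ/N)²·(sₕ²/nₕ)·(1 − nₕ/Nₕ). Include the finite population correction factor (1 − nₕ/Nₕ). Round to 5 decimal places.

N = 9631. Term for each stratum: Wₕ²sₕ²/nₕ·(1−nₕ/Nₕ).
Var(x̄_st) = 0.29346777 + 0.20868360 + 0.20938149 = 0.71153286 → 0.71153.

0.71153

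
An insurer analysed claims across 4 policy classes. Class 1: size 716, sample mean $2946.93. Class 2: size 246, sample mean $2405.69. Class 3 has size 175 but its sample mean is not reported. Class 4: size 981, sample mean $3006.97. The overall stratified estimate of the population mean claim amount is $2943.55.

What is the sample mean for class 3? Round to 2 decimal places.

Σ Nₕx̄ₕ = N·μ, so 175·x̄_3 = 2118·2943.55 − (716·2946.93 + 246·2405.69 + 981·3006.97).
= 6234438.9 − 5651639.19 = 582799.71.
x̄_3 = 582799.71 / 175 = 3330.2841... → 3330.28.

3330.28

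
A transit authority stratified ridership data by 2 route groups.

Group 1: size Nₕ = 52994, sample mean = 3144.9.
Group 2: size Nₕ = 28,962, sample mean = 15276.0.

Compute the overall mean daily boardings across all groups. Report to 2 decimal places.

7431.85

N = 52994 + 28962 = 81956.
The stratified mean weights each stratum mean by its population share Nₕ/N.
Σ Nₕx̄ₕ = 52994·3144.9 + 28962·15276.0 = 166660830.6 + 442423512 = 609084342.6.
Divide by N: 609084342.6 / 81956 = 7431.8457... → 7431.85.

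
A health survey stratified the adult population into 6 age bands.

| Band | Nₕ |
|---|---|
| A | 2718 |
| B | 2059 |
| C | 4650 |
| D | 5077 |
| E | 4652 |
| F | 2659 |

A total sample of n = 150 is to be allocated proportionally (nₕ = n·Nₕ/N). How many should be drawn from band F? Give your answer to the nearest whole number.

18

N = 2718 + 2059 + 4650 + 5077 + 4652 + 2659 = 21815.
n_F = 150·2659/21815 = 18.283... → 18.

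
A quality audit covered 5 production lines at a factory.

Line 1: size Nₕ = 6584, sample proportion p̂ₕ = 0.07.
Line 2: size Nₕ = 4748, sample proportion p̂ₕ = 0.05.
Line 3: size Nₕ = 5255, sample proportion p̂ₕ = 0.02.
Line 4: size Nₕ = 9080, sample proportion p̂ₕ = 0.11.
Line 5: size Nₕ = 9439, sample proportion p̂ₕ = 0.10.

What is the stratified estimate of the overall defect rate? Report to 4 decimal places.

0.0782

Wₕ = Nₕ/N with N = 35106: 0.1875, 0.1352, 0.1497, 0.2586, 0.2689.
p̂_st = 0.1875·0.07 + 0.1352·0.05 + 0.1497·0.02 + 0.2586·0.11 + 0.2689·0.10 ≈ 0.078223... → 0.0782.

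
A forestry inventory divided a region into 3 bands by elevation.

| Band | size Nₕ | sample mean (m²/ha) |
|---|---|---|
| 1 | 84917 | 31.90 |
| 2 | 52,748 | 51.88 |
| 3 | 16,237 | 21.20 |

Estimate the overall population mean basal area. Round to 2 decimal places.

37.62

N = 84917 + 52748 + 16237 = 153902.
The stratified mean weights each stratum mean by its population share Nₕ/N.
Σ Nₕx̄ₕ = 84917·31.90 + 52748·51.88 + 16237·21.20 = 2708852.3 + 2736566.24 + 344224.4 = 5789642.94.
Divide by N: 5789642.94 / 153902 = 37.6190... → 37.62.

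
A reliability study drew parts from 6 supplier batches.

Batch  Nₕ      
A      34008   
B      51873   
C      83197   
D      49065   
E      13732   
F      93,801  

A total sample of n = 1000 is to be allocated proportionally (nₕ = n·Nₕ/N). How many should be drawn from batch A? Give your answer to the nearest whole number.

104

N = 34008 + 51873 + 83197 + 49065 + 13732 + 93801 = 325676.
n_A = 1000·34008/325676 = 104.423... → 104.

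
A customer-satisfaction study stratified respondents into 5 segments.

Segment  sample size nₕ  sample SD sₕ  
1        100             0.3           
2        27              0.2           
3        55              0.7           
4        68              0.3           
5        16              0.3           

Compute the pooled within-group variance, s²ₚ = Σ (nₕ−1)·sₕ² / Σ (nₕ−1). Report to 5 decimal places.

0.16778

1: (100−1)·0.3² = 99·0.09 = 8.91
2: (27−1)·0.2² = 26·0.04 = 1.04
3: (55−1)·0.7² = 54·0.49 = 26.46
4: (68−1)·0.3² = 67·0.09 = 6.03
5: (16−1)·0.3² = 15·0.09 = 1.35
Numerator = 43.79; denominator = Σ(nₕ−1) = 261.
s²ₚ = 43.79/261 = 0.1677778... → 0.16778.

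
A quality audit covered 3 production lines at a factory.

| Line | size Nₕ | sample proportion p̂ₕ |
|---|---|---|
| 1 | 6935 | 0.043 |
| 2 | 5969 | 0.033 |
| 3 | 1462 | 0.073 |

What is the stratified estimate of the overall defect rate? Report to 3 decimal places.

0.042

Wₕ = Nₕ/N with N = 14366: 0.4827, 0.4155, 0.1018.
p̂_st = 0.4827·0.043 + 0.4155·0.033 + 0.1018·0.073 ≈ 0.04190... → 0.042.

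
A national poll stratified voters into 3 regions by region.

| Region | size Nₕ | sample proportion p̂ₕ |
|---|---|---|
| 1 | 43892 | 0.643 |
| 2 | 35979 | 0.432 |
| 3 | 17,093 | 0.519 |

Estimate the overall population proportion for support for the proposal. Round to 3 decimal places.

N = 43892 + 35979 + 17093 = 96964.
Overall proportion = Σ (Nₕ/N)·p̂ₕ.
Σ Nₕp̂ₕ = 28222.556 + 15542.928 + 8871.267 = 52636.751.
52636.751 / 96964 = 0.54285... → 0.543.

0.543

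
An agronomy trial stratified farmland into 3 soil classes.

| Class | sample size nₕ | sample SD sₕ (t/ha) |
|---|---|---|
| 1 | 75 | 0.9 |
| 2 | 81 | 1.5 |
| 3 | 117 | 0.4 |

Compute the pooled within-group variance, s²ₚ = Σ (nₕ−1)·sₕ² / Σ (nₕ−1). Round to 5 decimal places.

0.95741

1: (75−1)·0.9² = 74·0.81 = 59.94
2: (81−1)·1.5² = 80·2.25 = 180
3: (117−1)·0.4² = 116·0.16 = 18.56
Numerator = 258.5; denominator = Σ(nₕ−1) = 270.
s²ₚ = 258.5/270 = 0.9574074... → 0.95741.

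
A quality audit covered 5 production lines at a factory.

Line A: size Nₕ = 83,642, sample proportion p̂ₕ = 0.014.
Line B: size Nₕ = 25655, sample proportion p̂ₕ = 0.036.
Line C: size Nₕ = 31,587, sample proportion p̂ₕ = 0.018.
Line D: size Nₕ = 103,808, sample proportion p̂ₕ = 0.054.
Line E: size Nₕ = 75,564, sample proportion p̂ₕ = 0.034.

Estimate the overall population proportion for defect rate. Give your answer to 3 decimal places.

N = 83642 + 25655 + 31587 + 103808 + 75564 = 320256.
Overall proportion = Σ (Nₕ/N)·p̂ₕ.
Σ Nₕp̂ₕ = 1170.988 + 923.58 + 568.566 + 5605.632 + 2569.176 = 10837.942.
10837.942 / 320256 = 0.03384... → 0.034.

0.034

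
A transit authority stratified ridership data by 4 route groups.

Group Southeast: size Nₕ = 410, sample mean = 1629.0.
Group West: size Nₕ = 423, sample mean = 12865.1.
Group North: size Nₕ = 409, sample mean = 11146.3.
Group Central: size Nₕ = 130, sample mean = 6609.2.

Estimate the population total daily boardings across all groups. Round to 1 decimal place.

Southeast: 410·1629.0 = 667890
West: 423·12865.1 = 5441937.3
North: 409·11146.3 = 4558836.7
Central: 130·6609.2 = 859196
τ̂ = Σ Nₕx̄ₕ = 11527860.0.

11527860.0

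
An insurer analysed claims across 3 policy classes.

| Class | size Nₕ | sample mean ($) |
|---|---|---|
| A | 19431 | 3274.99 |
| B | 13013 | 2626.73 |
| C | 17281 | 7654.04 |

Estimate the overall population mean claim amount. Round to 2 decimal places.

x̄_st = (Σ Nₕx̄ₕ) / (Σ Nₕ) = (19431·3274.99 + 13013·2626.73 + 17281·7654.04) / 49725
= 230087433.42 / 49725 = 4627.1983... → 4627.20.

4627.20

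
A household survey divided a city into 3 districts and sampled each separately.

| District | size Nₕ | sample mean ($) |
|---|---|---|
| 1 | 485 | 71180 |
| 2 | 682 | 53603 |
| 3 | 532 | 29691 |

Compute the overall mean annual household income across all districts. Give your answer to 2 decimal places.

51133.11

N = 485 + 682 + 532 = 1699.
The stratified mean weights each stratum mean by its population share Nₕ/N.
Σ Nₕx̄ₕ = 485·71180 + 682·53603 + 532·29691 = 34522300 + 36557246 + 15795612 = 86875158.
Divide by N: 86875158 / 1699 = 51133.1124... → 51133.11.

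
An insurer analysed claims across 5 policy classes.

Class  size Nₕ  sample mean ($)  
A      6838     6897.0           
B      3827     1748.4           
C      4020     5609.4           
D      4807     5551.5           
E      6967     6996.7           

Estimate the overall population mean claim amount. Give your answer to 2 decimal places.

5738.49

x̄_st = (Σ Nₕx̄ₕ) / (Σ Nₕ) = (6838·6897.0 + 3827·1748.4 + 4020·5609.4 + 4807·5551.5 + 6967·6996.7) / 26459
= 151834670.2 / 26459 = 5738.4886... → 5738.49.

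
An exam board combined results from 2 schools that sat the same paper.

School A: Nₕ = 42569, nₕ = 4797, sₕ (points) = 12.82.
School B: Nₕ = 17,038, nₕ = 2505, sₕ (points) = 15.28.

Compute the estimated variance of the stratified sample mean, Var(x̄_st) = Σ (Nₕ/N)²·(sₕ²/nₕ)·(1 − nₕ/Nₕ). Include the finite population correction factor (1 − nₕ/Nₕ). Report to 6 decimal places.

0.022001

N = 59607. Term for each stratum: Wₕ²sₕ²/nₕ·(1−nₕ/Nₕ).
Var(x̄_st) = 0.015505124 + 0.006495586 = 0.022000710 → 0.022001.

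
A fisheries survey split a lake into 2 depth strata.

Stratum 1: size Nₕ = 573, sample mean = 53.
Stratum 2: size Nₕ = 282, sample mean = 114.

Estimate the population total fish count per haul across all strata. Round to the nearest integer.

Population total = Σ Nₕ·x̄ₕ (each stratum's size times its mean).
573·53 + 282·114 = 30369 + 32148 = 62517.

62517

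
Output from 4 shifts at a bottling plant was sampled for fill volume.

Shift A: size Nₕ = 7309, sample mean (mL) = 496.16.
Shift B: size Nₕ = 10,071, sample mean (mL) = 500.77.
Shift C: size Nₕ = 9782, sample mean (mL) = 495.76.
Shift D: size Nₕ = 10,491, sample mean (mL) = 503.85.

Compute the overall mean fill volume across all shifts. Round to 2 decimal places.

499.43

x̄_st = (Σ Nₕx̄ₕ) / (Σ Nₕ) = (7309·496.16 + 10071·500.77 + 9782·495.76 + 10491·503.85) / 37653
= 18805102.78 / 37653 = 499.4317... → 499.43.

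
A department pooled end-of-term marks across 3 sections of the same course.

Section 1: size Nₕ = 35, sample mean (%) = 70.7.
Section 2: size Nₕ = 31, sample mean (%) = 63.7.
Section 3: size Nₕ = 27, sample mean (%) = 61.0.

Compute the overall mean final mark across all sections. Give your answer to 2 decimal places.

N = 93; weights Wₕ = Nₕ/N = (0.3763, 0.3333, 0.2903).
x̄_st = Σ Wₕ·x̄ₕ = 0.3763·70.7 + 0.3333·63.7 + 0.2903·61.0 ≈ 65.5505...
→ 65.55.

65.55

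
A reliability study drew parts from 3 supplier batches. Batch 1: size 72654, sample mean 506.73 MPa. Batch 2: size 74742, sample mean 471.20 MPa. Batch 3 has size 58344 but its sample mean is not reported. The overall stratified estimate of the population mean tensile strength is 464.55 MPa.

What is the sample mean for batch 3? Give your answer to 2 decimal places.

Σ Nₕx̄ₕ = N·μ, so 58344·x̄_3 = 205740·464.55 − (72654·506.73 + 74742·471.20).
= 95576517 − 72034391.82 = 23542125.18.
x̄_3 = 23542125.18 / 58344 = 403.5055... → 403.51.

403.51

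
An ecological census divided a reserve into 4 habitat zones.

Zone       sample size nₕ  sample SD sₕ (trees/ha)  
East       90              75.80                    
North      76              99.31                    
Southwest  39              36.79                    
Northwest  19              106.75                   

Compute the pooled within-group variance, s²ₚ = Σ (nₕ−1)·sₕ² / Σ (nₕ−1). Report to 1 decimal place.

6852.7

East: (90−1)·75.80² = 89·5745.64 = 511361.96
North: (76−1)·99.31² = 75·9862.4761 = 739685.7075
Southwest: (39−1)·36.79² = 38·1353.5041 = 51433.1558
Northwest: (19−1)·106.75² = 18·11395.5625 = 205120.125
Numerator = 1507600.9483; denominator = Σ(nₕ−1) = 220.
s²ₚ = 1507600.9483/220 = 6852.732... → 6852.7.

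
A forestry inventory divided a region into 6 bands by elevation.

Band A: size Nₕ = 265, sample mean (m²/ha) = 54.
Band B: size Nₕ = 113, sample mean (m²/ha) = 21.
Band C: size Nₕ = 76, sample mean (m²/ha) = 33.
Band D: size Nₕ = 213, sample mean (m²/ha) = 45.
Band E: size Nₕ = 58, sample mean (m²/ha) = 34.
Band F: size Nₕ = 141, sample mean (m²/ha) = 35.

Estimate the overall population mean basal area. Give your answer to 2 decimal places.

N = 265 + 113 + 76 + 213 + 58 + 141 = 866.
Weight each subgroup mean by Nₕ/N and sum.
Σ Nₕx̄ₕ = 265·54 + 113·21 + 76·33 + 213·45 + 58·34 + 141·35 = 14310 + 2373 + 2508 + 9585 + 1972 + 4935 = 35683.
Divide by N: 35683 / 866 = 41.2044... → 41.20.

41.20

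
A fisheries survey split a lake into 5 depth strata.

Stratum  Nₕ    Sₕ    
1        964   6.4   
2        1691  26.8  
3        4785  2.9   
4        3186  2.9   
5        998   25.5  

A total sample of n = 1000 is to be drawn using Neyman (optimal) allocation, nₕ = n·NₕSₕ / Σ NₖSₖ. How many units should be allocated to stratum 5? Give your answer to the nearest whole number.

1: NₕSₕ = 964·6.4 = 6169.6
2: NₕSₕ = 1691·26.8 = 45318.8
3: NₕSₕ = 4785·2.9 = 13876.5
4: NₕSₕ = 3186·2.9 = 9239.4
5: NₕSₕ = 998·25.5 = 25449
Σ NₕSₕ = 100053.3.
n_5 = 1000·25449/100053.3 = 254.354... → 254.

254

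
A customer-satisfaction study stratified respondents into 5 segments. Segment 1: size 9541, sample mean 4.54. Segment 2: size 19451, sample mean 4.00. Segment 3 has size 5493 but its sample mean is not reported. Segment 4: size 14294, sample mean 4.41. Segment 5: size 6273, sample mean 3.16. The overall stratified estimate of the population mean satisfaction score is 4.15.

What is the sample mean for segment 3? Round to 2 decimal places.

N = 9541 + 19451 + 5493 + 14294 + 6273 = 55052.
Overall total = μ·N = 4.15·55052 = 228465.8.
Subtract the known strata: 9541·4.54 + 19451·4.00 + 14294·4.41 + 6273·3.16 = 203979.36.
Remaining total for segment 3: 228465.8 − 203979.36 = 24486.44.
Divide by its size: 24486.44 / 5493 = 4.4578... → 4.46.

4.46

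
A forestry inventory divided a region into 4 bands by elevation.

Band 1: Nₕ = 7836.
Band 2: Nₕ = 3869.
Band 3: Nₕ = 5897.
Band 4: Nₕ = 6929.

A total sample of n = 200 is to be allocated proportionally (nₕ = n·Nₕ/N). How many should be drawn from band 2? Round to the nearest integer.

N = 7836 + 3869 + 5897 + 6929 = 24531.
n_2 = 200·3869/24531 = 31.544... → 32.

32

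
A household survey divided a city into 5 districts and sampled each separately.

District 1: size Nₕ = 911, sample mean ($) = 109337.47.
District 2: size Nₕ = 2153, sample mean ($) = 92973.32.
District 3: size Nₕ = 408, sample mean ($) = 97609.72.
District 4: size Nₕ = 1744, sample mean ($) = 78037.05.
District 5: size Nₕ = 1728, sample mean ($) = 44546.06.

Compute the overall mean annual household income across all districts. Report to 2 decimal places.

79590.29

N = 6944; weights Wₕ = Nₕ/N = (0.1312, 0.3101, 0.0588, 0.2512, 0.2488).
x̄_st = Σ Wₕ·x̄ₕ = 0.1312·109337.47 + 0.3101·92973.32 + 0.0588·97609.72 + 0.2512·78037.05 + 0.2488·44546.06 ≈ 79590.2888...
→ 79590.29.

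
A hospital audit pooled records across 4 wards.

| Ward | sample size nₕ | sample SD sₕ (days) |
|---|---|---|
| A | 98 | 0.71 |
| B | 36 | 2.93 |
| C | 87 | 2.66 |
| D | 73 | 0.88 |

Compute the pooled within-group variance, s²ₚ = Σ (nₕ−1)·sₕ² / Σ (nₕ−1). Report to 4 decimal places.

A: (98−1)·0.71² = 97·0.5041 = 48.8977
B: (36−1)·2.93² = 35·8.5849 = 300.4715
C: (87−1)·2.66² = 86·7.0756 = 608.5016
D: (73−1)·0.88² = 72·0.7744 = 55.7568
Numerator = 1013.6276; denominator = Σ(nₕ−1) = 290.
s²ₚ = 1013.6276/290 = 3.495268... → 3.4953.

3.4953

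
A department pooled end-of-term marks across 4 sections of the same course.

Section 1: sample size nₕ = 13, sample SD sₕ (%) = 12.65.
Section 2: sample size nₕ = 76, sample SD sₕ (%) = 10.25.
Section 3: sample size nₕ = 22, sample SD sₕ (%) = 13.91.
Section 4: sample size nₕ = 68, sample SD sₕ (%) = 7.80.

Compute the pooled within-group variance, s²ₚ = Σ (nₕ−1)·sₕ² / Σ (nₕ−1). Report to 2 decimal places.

102.51

Degrees of freedom: 12 + 75 + 21 + 67 = 175.
Σ(nₕ−1)sₕ² = 12·160.0225 + 75·105.0625 + 21·193.4881 + 67·60.84 = 17939.4876.
s²ₚ = 17939.4876 / 175 = 102.5114... → 102.51.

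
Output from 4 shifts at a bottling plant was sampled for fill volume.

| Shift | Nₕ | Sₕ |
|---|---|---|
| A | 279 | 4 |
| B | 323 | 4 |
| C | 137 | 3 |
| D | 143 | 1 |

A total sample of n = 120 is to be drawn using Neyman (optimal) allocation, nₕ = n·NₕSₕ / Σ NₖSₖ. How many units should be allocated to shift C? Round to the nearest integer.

17

Σ NₕSₕ = 279·4 + 323·4 + 137·3 + 143·1 = 2962.
Share for C: 411/2962 = 0.13876.
n_C = 120 × 0.13876 = 16.651... → 17.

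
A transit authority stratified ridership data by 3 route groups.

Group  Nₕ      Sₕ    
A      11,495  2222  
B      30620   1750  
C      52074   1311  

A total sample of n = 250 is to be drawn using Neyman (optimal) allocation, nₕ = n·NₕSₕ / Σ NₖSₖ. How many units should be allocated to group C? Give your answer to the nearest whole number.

116

A: NₕSₕ = 11495·2222 = 25541890
B: NₕSₕ = 30620·1750 = 53585000
C: NₕSₕ = 52074·1311 = 68269014
Σ NₕSₕ = 147395904.
n_C = 250·68269014/147395904 = 115.792... → 116.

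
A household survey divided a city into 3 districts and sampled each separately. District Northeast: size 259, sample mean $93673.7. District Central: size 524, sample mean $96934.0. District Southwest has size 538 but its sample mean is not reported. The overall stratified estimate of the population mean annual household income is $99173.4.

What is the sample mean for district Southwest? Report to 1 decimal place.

104002.2

N = 259 + 524 + 538 = 1321.
Overall total = μ·N = 99173.4·1321 = 131008061.4.
Subtract the known strata: 259·93673.7 + 524·96934.0 = 75054904.3.
Remaining total for district Southwest: 131008061.4 − 75054904.3 = 55953157.1.
Divide by its size: 55953157.1 / 538 = 104002.151... → 104002.2.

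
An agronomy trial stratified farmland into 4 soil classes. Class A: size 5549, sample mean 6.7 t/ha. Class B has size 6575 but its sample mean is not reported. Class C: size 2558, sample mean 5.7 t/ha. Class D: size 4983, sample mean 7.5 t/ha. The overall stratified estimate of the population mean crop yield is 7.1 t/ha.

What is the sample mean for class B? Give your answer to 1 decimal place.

7.7

Σ Nₕx̄ₕ = N·μ, so 6575·x̄_B = 19665·7.1 − (5549·6.7 + 2558·5.7 + 4983·7.5).
= 139621.5 − 89131.4 = 50490.1.
x̄_B = 50490.1 / 6575 = 7.679... → 7.7.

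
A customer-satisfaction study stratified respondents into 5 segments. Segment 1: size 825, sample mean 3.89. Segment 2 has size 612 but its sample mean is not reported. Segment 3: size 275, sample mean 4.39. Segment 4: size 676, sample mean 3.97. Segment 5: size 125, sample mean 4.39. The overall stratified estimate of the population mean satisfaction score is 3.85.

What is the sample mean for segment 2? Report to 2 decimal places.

N = 825 + 612 + 275 + 676 + 125 = 2513.
Overall total = μ·N = 3.85·2513 = 9675.05.
Subtract the known strata: 825·3.89 + 275·4.39 + 676·3.97 + 125·4.39 = 7648.97.
Remaining total for segment 2: 9675.05 − 7648.97 = 2026.08.
Divide by its size: 2026.08 / 612 = 3.3106... → 3.31.

3.31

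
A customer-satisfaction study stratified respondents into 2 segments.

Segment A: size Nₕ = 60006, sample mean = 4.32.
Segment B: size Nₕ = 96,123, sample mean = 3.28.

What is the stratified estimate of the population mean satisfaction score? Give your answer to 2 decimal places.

3.68

N = 60006 + 96123 = 156129.
The stratified mean weights each stratum mean by its population share Nₕ/N.
Σ Nₕx̄ₕ = 60006·4.32 + 96123·3.28 = 259225.92 + 315283.44 = 574509.36.
Divide by N: 574509.36 / 156129 = 3.6797... → 3.68.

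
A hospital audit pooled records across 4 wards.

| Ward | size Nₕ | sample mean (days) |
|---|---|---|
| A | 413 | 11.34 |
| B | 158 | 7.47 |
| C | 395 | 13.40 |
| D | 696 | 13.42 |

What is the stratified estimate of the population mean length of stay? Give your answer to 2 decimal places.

12.33

x̄_st = (Σ Nₕx̄ₕ) / (Σ Nₕ) = (413·11.34 + 158·7.47 + 395·13.40 + 696·13.42) / 1662
= 20497 / 1662 = 12.3327... → 12.33.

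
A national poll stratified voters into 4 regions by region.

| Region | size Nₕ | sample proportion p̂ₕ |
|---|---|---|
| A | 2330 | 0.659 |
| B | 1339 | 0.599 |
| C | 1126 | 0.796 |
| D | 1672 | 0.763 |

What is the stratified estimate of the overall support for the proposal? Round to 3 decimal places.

0.697

Wₕ = Nₕ/N with N = 6467: 0.3603, 0.2071, 0.1741, 0.2585.
p̂_st = 0.3603·0.659 + 0.2071·0.599 + 0.1741·0.796 + 0.2585·0.763 ≈ 0.69732... → 0.697.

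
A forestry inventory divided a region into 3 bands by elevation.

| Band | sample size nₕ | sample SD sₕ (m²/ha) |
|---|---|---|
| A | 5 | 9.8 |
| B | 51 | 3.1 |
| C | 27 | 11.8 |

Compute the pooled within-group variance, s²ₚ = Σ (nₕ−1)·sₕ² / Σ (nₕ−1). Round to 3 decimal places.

56.061

Degrees of freedom: 4 + 50 + 26 = 80.
Σ(nₕ−1)sₕ² = 4·96.04 + 50·9.61 + 26·139.24 = 4484.9.
s²ₚ = 4484.9 / 80 = 56.06125 → 56.061.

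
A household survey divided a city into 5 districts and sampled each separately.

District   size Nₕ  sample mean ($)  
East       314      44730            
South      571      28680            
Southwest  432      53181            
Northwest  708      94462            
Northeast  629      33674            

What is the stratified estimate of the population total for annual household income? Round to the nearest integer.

East: 314·44730 = 14045220
South: 571·28680 = 16376280
Southwest: 432·53181 = 22974192
Northwest: 708·94462 = 66879096
Northeast: 629·33674 = 21180946
τ̂ = Σ Nₕx̄ₕ = 141455734.

141455734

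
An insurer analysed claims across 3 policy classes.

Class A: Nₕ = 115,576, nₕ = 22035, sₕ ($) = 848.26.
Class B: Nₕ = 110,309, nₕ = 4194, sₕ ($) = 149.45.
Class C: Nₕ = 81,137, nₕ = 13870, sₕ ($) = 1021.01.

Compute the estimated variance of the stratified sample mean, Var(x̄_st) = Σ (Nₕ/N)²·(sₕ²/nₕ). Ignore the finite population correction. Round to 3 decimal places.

N = 307022. Term for each stratum: Wₕ²sₕ²/nₕ.
Var(x̄_st) = 4.627445 + 0.687458 + 5.249071 = 10.563974 → 10.564.

10.564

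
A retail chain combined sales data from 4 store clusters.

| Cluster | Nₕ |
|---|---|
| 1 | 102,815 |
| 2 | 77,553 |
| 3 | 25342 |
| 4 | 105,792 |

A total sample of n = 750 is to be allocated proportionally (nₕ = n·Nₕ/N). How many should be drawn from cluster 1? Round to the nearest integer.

Share of cluster 1 = 102815/311502 = 0.33006.
Allocate 750 × 0.33006 = 247.547... → 248.

248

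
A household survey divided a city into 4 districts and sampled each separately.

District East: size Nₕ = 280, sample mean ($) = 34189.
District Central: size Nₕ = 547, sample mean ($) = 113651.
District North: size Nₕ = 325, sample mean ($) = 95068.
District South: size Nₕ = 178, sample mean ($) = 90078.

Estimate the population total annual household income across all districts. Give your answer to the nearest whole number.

East: 280·34189 = 9572920
Central: 547·113651 = 62167097
North: 325·95068 = 30897100
South: 178·90078 = 16033884
τ̂ = Σ Nₕx̄ₕ = 118671001.

118671001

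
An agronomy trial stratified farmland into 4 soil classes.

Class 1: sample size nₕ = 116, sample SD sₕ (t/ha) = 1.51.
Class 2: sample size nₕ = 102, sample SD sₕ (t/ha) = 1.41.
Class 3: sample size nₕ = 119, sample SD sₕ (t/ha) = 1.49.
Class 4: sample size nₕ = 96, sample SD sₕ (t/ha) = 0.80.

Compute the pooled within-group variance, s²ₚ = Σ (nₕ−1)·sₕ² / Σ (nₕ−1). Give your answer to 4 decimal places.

1: (116−1)·1.51² = 115·2.2801 = 262.2115
2: (102−1)·1.41² = 101·1.9881 = 200.7981
3: (119−1)·1.49² = 118·2.2201 = 261.9718
4: (96−1)·0.80² = 95·0.64 = 60.8
Numerator = 785.7814; denominator = Σ(nₕ−1) = 429.
s²ₚ = 785.7814/429 = 1.831658... → 1.8317.

1.8317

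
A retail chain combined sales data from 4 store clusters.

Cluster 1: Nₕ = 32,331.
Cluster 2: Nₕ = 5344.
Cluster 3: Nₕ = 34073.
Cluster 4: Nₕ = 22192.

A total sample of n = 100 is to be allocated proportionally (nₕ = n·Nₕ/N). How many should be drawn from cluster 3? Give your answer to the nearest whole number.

36

N = 32331 + 5344 + 34073 + 22192 = 93940.
n_3 = 100·34073/93940 = 36.271... → 36.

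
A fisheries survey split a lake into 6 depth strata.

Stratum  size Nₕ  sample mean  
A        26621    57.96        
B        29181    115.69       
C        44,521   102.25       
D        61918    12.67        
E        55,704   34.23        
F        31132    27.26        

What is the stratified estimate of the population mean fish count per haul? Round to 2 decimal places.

52.24

N = 249077; weights Wₕ = Nₕ/N = (0.1069, 0.1172, 0.1787, 0.2486, 0.2236, 0.1250).
x̄_st = Σ Wₕ·x̄ₕ = 0.1069·57.96 + 0.1172·115.69 + 0.1787·102.25 + 0.2486·12.67 + 0.2236·34.23 + 0.1250·27.26 ≈ 52.2372...
→ 52.24.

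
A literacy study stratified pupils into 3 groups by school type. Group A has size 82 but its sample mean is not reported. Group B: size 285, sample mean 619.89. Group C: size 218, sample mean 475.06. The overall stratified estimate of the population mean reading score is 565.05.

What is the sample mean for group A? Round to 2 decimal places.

N = 82 + 285 + 218 = 585.
Overall total = μ·N = 565.05·585 = 330554.25.
Subtract the known strata: 285·619.89 + 218·475.06 = 280231.73.
Remaining total for group A: 330554.25 − 280231.73 = 50322.52.
Divide by its size: 50322.52 / 82 = 613.6893... → 613.69.

613.69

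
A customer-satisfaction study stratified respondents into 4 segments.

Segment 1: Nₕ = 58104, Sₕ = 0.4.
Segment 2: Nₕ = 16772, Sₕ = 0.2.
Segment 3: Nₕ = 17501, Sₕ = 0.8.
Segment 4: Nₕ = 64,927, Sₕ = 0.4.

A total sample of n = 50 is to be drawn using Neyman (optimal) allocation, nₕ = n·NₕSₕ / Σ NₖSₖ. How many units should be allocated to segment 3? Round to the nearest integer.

1: NₕSₕ = 58104·0.4 = 23241.6
2: NₕSₕ = 16772·0.2 = 3354.4
3: NₕSₕ = 17501·0.8 = 14000.8
4: NₕSₕ = 64927·0.4 = 25970.8
Σ NₕSₕ = 66567.6.
n_3 = 50·14000.8/66567.6 = 10.516... → 11.

11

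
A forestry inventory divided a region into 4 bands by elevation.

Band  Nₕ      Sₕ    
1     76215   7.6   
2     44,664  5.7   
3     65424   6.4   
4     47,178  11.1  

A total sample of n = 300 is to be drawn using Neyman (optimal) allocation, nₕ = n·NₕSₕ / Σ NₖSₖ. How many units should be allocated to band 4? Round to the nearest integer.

88

Σ NₕSₕ = 76215·7.6 + 44664·5.7 + 65424·6.4 + 47178·11.1 = 1776208.2.
Share for 4: 523675.8/1776208.2 = 0.29483.
n_4 = 300 × 0.29483 = 88.448... → 88.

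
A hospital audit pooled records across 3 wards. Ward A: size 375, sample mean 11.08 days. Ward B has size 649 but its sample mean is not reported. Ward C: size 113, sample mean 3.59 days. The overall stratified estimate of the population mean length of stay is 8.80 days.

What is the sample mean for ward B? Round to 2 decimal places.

Σ Nₕx̄ₕ = N·μ, so 649·x̄_B = 1137·8.80 − (375·11.08 + 113·3.59).
= 10005.6 − 4560.67 = 5444.93.
x̄_B = 5444.93 / 649 = 8.3897... → 8.39.

8.39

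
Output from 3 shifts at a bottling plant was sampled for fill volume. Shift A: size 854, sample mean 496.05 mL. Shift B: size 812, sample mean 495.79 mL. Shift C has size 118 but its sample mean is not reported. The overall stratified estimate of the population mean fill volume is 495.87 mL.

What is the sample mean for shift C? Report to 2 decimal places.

N = 854 + 812 + 118 = 1784.
Overall total = μ·N = 495.87·1784 = 884632.08.
Subtract the known strata: 854·496.05 + 812·495.79 = 826208.18.
Remaining total for shift C: 884632.08 − 826208.18 = 58423.9.
Divide by its size: 58423.9 / 118 = 495.1178... → 495.12.

495.12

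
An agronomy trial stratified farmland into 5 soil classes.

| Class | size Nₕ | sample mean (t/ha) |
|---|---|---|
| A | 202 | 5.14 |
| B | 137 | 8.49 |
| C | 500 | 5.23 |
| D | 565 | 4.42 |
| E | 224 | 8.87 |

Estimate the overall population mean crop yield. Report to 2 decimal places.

N = 202 + 137 + 500 + 565 + 224 = 1628.
The stratified mean weights each stratum mean by its population share Nₕ/N.
Σ Nₕx̄ₕ = 202·5.14 + 137·8.49 + 500·5.23 + 565·4.42 + 224·8.87 = 1038.28 + 1163.13 + 2615 + 2497.3 + 1986.88 = 9300.59.
Divide by N: 9300.59 / 1628 = 5.7129... → 5.71.

5.71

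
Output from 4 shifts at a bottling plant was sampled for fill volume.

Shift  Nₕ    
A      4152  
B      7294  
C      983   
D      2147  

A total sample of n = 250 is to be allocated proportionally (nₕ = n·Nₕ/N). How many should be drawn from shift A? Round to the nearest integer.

71

Share of shift A = 4152/14576 = 0.28485.
Allocate 250 × 0.28485 = 71.213... → 71.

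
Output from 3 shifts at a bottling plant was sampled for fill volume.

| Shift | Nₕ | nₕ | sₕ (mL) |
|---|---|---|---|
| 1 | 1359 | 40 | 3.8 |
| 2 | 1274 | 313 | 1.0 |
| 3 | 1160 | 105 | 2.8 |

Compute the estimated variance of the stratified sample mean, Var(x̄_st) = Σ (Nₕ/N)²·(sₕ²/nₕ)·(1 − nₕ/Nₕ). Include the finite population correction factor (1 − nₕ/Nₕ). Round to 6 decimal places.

N = 3793; Wₕ = Nₕ/N.
shift 1: (1359/3793)²·3.8²/40·(1 − 40/1359) = 0.044978583
shift 2: (1274/3793)²·1.0²/313·(1 − 313/1274) = 0.000271883
shift 3: (1160/3793)²·2.8²/105·(1 − 105/1160) = 0.006351430
Sum = 0.051601897 → 0.051602.

0.051602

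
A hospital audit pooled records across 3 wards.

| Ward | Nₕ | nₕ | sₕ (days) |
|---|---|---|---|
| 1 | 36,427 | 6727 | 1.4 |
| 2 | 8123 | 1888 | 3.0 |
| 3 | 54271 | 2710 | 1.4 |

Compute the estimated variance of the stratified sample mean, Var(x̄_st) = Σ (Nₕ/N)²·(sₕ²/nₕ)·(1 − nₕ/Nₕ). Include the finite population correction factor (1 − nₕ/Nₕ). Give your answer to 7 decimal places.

0.0002642

N = 98821. Term for each stratum: Wₕ²sₕ²/nₕ·(1−nₕ/Nₕ).
Var(x̄_st) = 0.0000322787 + 0.0000247226 + 0.0002072418 = 0.0002642432 → 0.0002642.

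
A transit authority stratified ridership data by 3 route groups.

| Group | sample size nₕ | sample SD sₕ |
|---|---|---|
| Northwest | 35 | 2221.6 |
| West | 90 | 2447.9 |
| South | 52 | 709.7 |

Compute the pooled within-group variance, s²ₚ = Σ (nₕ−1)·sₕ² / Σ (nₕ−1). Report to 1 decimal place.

Northwest: (35−1)·2221.6² = 34·4935506.56 = 167807223.04
West: (90−1)·2447.9² = 89·5992214.41 = 533307082.49
South: (52−1)·709.7² = 51·503674.09 = 25687378.59
Numerator = 726801684.12; denominator = Σ(nₕ−1) = 174.
s²ₚ = 726801684.12/174 = 4177021.173... → 4177021.2.

4177021.2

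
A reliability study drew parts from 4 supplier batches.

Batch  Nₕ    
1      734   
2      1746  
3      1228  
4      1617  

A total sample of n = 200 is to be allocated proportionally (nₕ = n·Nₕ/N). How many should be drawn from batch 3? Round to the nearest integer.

46

Share of batch 3 = 1228/5325 = 0.23061.
Allocate 200 × 0.23061 = 46.122... → 46.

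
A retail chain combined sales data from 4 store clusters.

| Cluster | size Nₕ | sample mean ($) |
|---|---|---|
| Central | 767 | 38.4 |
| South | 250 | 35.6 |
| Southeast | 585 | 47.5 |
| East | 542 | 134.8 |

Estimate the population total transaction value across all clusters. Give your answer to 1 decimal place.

Estimate total by summing Nₕ·x̄ₕ over strata.
767·38.4 + 250·35.6 + 585·47.5 + 542·134.8 = 29452.8 + 8900 + 27787.5 + 73061.6 = 139201.9.

139201.9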